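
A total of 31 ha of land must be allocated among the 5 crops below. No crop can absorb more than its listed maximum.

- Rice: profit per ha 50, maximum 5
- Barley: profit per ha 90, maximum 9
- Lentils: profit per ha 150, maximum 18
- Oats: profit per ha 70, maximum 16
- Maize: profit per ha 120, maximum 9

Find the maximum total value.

4140

Order the crops by profit per ha: Lentils 150 > Maize 120 > Barley 90 > Oats 70 > Rice 50.
Lentils: +18 to 18 (cap) ; 13 left.
Maize takes 9 to reach its cap of 9 ; 4 left.
Barley has room for 9 but only 4 remain, so it gets 4.
Total = 90×4 + 150×18 + 120×9 = 4140.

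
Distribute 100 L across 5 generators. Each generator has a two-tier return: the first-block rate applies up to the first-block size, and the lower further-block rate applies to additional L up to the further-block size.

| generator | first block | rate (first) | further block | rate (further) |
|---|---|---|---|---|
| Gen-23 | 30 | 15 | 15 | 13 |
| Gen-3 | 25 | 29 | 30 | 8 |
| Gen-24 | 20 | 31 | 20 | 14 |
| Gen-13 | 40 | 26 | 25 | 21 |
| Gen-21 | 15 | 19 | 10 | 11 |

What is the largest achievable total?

2700

Rank every tier by rate: Gen-24/first 31 > Gen-3/first 29 > Gen-13/first 26 > Gen-13/second 21 > Gen-21/first 19 > Gen-23/first 15 > Gen-24/second 14 > Gen-23/second 13 > Gen-21/second 11 > Gen-3/second 8.
Gen-24 first at 31: fill all 20 ; 80 left.
Gen-3 first at 29: fill all 25 ; 55 left.
Gen-13 first at 26: fill all 40 ; 15 left.
Gen-13 second at 21: only 15 left, fill 15.
Total = 31×20 + 29×25 + 26×40 + 21×15 = 2700.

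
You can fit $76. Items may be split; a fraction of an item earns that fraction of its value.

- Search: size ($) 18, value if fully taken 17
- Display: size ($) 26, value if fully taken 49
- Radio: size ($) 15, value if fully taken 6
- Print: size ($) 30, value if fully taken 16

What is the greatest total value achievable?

82.8

Rank by value-to-size ratio: Display 49/26≈1.88, Search 17/18≈0.944, Print 16/30≈0.533, Radio 6/15≈0.4.
Take all of Display (26 $, value 49) → 50 $ left.
Search: take in full, 18 $ for value 17 → 32 left.
All 30 $ of Print fit (value 16) → 2 remain.
2 $ left: a 2/15 share of Radio gives 6×2/15 = 0.8.
Total value = 82.8.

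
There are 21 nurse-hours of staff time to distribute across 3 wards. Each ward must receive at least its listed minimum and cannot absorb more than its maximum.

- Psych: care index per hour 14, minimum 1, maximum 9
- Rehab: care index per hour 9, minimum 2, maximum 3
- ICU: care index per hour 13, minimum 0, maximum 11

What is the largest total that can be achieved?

Meeting every minimum uses 1+2+0 = 3 nurse-hours, leaving 18.
Order the wards by care index per hour: Psych 14 > ICU 13 > Rehab 9.
Psych takes 8 more to reach its cap of 9 ; 10 left.
ICU: +10 (room for 11) → 10. Pool exhausted.
Total = 14×9 + 9×2 + 13×10 = 274.

274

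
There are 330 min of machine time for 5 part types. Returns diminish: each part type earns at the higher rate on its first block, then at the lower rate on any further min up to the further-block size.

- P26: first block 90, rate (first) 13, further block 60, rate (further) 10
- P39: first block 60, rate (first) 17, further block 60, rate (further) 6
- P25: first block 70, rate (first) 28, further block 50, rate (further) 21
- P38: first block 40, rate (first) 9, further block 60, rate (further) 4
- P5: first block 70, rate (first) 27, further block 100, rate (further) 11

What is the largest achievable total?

6960

Treat each block as its own option and order by rate: P25/tier1 28 > P5/tier1 27 > P25/tier2 21 > P39/tier1 17 > P26/tier1 13 > P5/tier2 11 > P26/tier2 10 > P38/tier1 9 > P39/tier2 6 > P38/tier2 4.
P25/tier1 (28): +70 → 260 left.
P5/tier1 (27): +70 → 190 left.
P25 tier2 at 21: fill all 50 → 140 left.
P39 tier1 at 17: fill all 60 → 80 left.
80 remain; put them into P26 tier1 at 13.
Total = 28×70 + 27×70 + 21×50 + 17×60 + 13×80 = 6960.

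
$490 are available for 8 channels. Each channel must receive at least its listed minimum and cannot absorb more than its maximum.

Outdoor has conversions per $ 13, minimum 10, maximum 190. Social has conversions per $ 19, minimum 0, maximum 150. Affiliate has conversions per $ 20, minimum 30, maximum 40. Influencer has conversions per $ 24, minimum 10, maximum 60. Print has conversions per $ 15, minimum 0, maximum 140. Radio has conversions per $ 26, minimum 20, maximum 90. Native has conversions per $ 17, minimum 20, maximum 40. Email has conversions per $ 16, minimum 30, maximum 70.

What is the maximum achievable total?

9810

Meeting every minimum uses 10+0+30+10+0+20+20+30 = 120 $, leaving 370.
Highest conversions per $ first: Radio 26 > Influencer 24 > Affiliate 20 > Social 19 > Native 17 > Email 16 > Print 15 > Outdoor 13.
Give Radio 70 more to hit its cap of 90 — 300 left.
Give Influencer 50 more to hit its cap of 60 — 250 left.
Affiliate: +10 to 40 (cap) — 240 left.
Social takes 150 more to reach its cap of 150 — 90 left.
Give Native 20 more to hit its cap of 40 — 70 left.
Email takes 40 more to reach its cap of 70 — 30 left.
Only 30 left; Print takes them to reach 30.
Total = 13×10 + 19×150 + 20×40 + 24×60 + 15×30 + 26×90 + 17×40 + 16×70 = 9810.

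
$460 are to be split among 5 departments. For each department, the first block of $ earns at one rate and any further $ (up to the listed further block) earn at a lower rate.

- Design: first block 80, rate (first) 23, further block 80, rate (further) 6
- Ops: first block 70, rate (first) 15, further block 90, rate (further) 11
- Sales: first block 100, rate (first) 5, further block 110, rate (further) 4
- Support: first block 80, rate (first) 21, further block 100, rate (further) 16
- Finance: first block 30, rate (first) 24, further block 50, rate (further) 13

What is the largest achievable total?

Order all 10 blocks by rate: Finance/first 24 > Design/first 23 > Support/first 21 > Support/second 16 > Ops/first 15 > Finance/second 13 > Ops/second 11 > Design/second 6 > Sales/first 5 > Sales/second 4.
Fill Finance first block (30 at 24) → 430 left.
Design first at 23: fill all 80 → 350 left.
Support/first (21): +80 → 270 left.
Support second at 16: fill all 100 → 170 left.
Ops first at 15: fill all 70 → 100 left.
Fill Finance second block (50 at 13) → 50 left.
Ops second at 11: only 50 left, fill 50.
Total = 24×30 + 23×80 + 21×80 + 16×100 + 15×70 + 13×50 + 11×50 = 8090.

8090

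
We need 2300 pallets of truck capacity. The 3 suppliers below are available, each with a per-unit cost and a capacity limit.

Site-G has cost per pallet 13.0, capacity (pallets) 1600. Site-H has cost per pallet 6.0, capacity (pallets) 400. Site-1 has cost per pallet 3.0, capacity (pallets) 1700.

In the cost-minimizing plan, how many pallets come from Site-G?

Fill from the cheapest supplier first.
Take 1700 from Site-1 at 3.0 ; need 600 more.
Site-H at 6.0: take all 400 pallets ; 200 still needed.
Site-G at 13.0: take 200 of its 1600 ; requirement met.

200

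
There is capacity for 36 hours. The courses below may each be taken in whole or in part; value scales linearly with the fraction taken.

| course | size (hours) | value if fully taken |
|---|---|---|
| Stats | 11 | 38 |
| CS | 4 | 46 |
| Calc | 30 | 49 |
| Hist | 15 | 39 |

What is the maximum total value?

132.8

Best value per unit of size first: CS 46/4≈11.5, Stats 38/11≈3.45, Hist 39/15≈2.6, Calc 49/30≈1.63.
All 4 hours of CS fit (value 46) — 32 remain.
Stats: take in full, 11 hours for value 38 — 21 left.
All 15 hours of Hist fit (value 39) — 6 remain.
Only 6 hours remain; take 6/30 of Calc for value 49×6/30 = 9.8.
Total value = 132.8.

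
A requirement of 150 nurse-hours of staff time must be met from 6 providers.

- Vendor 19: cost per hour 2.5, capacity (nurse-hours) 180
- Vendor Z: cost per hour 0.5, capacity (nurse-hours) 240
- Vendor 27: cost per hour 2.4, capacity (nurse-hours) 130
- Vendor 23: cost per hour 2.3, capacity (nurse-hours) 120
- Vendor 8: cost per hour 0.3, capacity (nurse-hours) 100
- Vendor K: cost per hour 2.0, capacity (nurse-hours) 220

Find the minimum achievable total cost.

Cheapest first:
Vendor 8 (0.3): use full 100 → 50 nurse-hours to go.
Vendor Z at 0.5: take 50 of its 240 → requirement met.
Vendor K, Vendor 23, Vendor 27, Vendor 19: unused.
Cost = 100×0.3 + 50×0.5 = 55.

55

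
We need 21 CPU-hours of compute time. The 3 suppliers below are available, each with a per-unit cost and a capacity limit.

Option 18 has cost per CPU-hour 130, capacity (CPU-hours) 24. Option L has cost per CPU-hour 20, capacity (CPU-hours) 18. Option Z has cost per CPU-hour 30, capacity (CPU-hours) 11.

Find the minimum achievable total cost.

450

Fill from the cheapest supplier first.
Take 18 from Option L at 20 — need 3 more.
Take 3 from Option Z at 30 to finish.
Option 18: unused.
Cost = 18×20 + 3×30 = 450.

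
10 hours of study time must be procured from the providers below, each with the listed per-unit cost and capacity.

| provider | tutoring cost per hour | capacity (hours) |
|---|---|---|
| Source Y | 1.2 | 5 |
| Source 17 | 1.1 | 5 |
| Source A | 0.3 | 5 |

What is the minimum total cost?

Fill from the cheapest provider first.
Take 5 from Source A at 0.3 → need 5 more.
Source 17 at 1.1: take all 5 hours → 0 still needed.
Source Y: unused.
Cost = 5×0.3 + 5×1.1 = 7.

7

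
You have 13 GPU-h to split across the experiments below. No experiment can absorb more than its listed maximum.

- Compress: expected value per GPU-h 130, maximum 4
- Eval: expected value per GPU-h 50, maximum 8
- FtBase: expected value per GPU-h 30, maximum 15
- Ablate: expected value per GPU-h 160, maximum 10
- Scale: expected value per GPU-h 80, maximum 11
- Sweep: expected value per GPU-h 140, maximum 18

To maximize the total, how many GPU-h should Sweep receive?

3

Highest expected value per GPU-h first: Ablate 160 > Sweep 140 > Compress 130 > Scale 80 > Eval 50 > FtBase 30.
Give Ablate 10 to hit its cap of 10 → 3 left.
Sweep has room for 18 but only 3 remain, so it gets 3.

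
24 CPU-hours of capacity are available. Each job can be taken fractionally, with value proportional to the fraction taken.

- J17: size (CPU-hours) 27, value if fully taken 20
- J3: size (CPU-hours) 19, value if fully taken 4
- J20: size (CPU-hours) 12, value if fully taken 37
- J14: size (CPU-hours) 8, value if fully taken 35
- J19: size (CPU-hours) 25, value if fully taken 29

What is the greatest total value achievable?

Sort by value density: J14 35/8≈4.38, J20 37/12≈3.08, J19 29/25≈1.16, J17 20/27≈0.741, J3 4/19≈0.211.
All 8 CPU-hours of J14 fit (value 35) — 16 remain.
All 12 CPU-hours of J20 fit (value 37) — 4 remain.
4 CPU-hours left: a 4/25 share of J19 gives 29×4/25 = 4.64.
Total value = 76.64.

76.64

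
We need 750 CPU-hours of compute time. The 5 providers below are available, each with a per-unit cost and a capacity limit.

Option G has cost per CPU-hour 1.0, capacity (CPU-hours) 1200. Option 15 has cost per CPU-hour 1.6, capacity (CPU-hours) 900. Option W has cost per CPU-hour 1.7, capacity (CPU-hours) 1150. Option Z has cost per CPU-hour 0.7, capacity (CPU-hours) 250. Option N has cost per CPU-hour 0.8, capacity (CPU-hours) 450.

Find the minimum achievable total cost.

585

Fill from the cheapest provider first.
Option Z (0.7): use full 250 — 500 CPU-hours to go.
Take 450 from Option N at 0.8 — need 50 more.
Option G (1.0): take the remaining 50 — done.
Option 15, Option W: unused.
Cost = 250×0.7 + 450×0.8 + 50×1.0 = 585.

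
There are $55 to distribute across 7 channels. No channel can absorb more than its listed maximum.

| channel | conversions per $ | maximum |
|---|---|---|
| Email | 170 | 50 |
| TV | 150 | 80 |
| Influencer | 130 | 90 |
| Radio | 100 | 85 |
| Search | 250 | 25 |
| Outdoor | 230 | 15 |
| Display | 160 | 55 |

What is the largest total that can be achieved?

12250

Highest conversions per $ first: Search 250 > Outdoor 230 > Email 170 > Display 160 > TV 150 > Influencer 130 > Radio 100.
Give Search 25 to hit its cap of 25 ; 30 left.
Give Outdoor 15 to hit its cap of 15 ; 15 left.
Email: +15 (room for 50) → 15. Pool exhausted.
Total = 170×15 + 250×25 + 230×15 = 12250.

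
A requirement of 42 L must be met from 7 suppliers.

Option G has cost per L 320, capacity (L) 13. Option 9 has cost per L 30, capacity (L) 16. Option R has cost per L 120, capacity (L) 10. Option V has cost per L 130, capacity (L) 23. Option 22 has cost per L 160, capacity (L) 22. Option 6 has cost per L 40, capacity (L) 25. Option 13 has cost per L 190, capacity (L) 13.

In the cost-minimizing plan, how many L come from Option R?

Use suppliers in increasing cost order.
Take 16 from Option 9 at 30 — need 26 more.
Take 25 from Option 6 at 40 — need 1 more.
Option R (120): take the remaining 1 — done.
Option V, Option 22, Option 13, Option G: unused.

1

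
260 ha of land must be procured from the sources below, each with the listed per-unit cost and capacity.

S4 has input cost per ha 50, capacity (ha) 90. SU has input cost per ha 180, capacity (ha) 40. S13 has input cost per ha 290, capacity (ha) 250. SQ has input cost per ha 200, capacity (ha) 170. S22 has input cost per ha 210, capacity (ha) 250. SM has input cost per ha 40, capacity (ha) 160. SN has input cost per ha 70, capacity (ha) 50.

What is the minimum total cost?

Use sources in increasing cost order.
SM (40): use full 160 → 100 ha to go.
S4 (50): use full 90 → 10 ha to go.
SN at 70: take 10 of its 50 → requirement met.
SU, SQ, S22, S13: unused.
Cost = 160×40 + 90×50 + 10×70 = 11600.

11600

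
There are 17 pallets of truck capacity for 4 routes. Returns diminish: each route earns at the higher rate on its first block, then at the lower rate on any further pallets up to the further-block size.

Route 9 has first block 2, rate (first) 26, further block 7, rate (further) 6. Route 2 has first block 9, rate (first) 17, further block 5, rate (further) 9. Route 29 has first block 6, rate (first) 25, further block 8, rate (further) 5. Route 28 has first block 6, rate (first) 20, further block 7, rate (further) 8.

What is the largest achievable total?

Treat each block as its own option and order by rate: Route 9/T1 26 > Route 29/T1 25 > Route 28/T1 20 > Route 2/T1 17 > Route 2/T2 9 > Route 28/T2 8 > Route 9/T2 6 > Route 29/T2 5.
Route 9 T1 at 26: fill all 2 → 15 left.
Route 29 T1 at 25: fill all 6 → 9 left.
Route 28 T1 at 20: fill all 6 → 3 left.
3 remain; put them into Route 2 T1 at 17.
Total = 26×2 + 25×6 + 20×6 + 17×3 = 373.

373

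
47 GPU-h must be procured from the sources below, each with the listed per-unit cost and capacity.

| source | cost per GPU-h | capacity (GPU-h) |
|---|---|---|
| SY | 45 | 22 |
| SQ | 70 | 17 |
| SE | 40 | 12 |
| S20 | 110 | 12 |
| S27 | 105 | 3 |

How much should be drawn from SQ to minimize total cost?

Use sources in increasing cost order.
Take 12 from SE at 40 → need 35 more.
Take 22 from SY at 45 → need 13 more.
SQ at 70: take 13 of its 17 → requirement met.
S27, S20: unused.

13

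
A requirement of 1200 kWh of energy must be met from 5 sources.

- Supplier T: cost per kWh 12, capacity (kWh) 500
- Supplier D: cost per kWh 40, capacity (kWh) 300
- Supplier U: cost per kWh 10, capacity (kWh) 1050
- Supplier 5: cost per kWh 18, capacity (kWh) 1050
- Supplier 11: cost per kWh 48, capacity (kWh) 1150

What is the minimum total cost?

12300

Cheapest first:
Supplier U (10): use full 1050 → 150 kWh to go.
Supplier T at 12: take 150 of its 500 → requirement met.
Supplier 5, Supplier D, Supplier 11: unused.
Cost = 1050×10 + 150×12 = 12300.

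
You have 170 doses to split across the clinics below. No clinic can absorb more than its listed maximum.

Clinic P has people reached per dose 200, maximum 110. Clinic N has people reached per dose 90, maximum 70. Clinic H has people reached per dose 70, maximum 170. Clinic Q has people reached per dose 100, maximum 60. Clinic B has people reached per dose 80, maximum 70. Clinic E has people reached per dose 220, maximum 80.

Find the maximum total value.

35600

Highest people reached per dose first: Clinic E 220 > Clinic P 200 > Clinic Q 100 > Clinic N 90 > Clinic B 80 > Clinic H 70.
Give Clinic E 80 to hit its cap of 80 — 90 left.
Clinic P has room for 110 but only 90 remain, so it gets 90.
Total = 200×90 + 220×80 = 35600.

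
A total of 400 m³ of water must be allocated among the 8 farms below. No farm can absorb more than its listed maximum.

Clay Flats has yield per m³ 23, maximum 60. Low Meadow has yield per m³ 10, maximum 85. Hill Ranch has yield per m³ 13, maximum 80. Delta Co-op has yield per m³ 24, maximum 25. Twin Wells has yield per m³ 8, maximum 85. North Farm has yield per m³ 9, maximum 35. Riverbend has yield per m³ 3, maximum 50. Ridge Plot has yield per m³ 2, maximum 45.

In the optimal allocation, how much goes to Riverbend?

30

Order the farms by yield per m³: Delta Co-op 24 > Clay Flats 23 > Hill Ranch 13 > Low Meadow 10 > North Farm 9 > Twin Wells 8 > Riverbend 3 > Ridge Plot 2.
Delta Co-op: +25 to 25 (cap) ; 375 left.
Clay Flats takes 60 to reach its cap of 60 ; 315 left.
Hill Ranch takes 80 to reach its cap of 80 ; 235 left.
Give Low Meadow 85 to hit its cap of 85 ; 150 left.
North Farm takes 35 to reach its cap of 35 ; 115 left.
Twin Wells takes 85 to reach its cap of 85 ; 30 left.
Riverbend has room for 50 but only 30 remain, so it gets 30.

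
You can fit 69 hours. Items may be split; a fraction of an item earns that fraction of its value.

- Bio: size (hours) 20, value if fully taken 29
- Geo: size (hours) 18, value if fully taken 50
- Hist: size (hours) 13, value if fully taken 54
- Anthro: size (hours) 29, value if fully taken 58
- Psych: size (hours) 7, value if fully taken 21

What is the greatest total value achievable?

185.9

Best value per unit of size first: Hist 54/13≈4.15, Psych 21/7≈3, Geo 50/18≈2.78, Anthro 58/29≈2, Bio 29/20≈1.45.
Take all of Hist (13 hours, value 54) → 56 hours left.
Take all of Psych (7 hours, value 21) → 49 hours left.
Geo: take in full, 18 hours for value 50 → 31 left.
Take all of Anthro (29 hours, value 58) → 2 hours left.
2 hours left: a 2/20 share of Bio gives 29×2/20 = 2.9.
Total value = 185.9.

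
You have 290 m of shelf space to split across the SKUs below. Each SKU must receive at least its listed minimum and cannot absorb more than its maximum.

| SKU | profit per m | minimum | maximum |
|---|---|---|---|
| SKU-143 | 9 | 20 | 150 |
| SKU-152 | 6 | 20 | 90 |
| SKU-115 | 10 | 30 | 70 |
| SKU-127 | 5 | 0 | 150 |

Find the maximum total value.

Meeting every minimum uses 20+20+30+0 = 70 m, leaving 220.
Rank by profit per m: SKU-115 10 > SKU-143 9 > SKU-152 6 > SKU-127 5.
SKU-115: +40 to 70 (cap) → 180 left.
SKU-143 takes 130 more to reach its cap of 150 → 50 left.
Only 50 left; SKU-152 takes them to reach 70.
Total = 9×150 + 6×70 + 10×70 = 2470.

2470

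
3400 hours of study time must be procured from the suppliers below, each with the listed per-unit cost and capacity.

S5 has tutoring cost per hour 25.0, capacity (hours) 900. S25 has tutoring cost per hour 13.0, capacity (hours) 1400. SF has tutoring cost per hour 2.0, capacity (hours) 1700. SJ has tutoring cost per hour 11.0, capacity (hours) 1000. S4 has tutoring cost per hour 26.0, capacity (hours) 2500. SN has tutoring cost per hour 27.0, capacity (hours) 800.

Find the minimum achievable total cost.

Fill from the cheapest supplier first.
Take 1700 from SF at 2.0 ; need 1700 more.
Take 1000 from SJ at 11.0 ; need 700 more.
S25 at 13.0: take 700 of its 1400 ; requirement met.
S5, S4, SN: unused.
Cost = 1700×2.0 + 1000×11.0 + 700×13.0 = 23500.

23500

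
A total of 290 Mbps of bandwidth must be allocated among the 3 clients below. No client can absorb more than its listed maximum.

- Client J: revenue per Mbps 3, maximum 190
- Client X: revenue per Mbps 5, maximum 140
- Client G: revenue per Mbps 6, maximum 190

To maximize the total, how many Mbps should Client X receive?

100

Rank by revenue per Mbps: Client G 6 > Client X 5 > Client J 3.
Give Client G 190 to hit its cap of 190 ; 100 left.
Client X: +100 (room for 140) → 100. Pool exhausted.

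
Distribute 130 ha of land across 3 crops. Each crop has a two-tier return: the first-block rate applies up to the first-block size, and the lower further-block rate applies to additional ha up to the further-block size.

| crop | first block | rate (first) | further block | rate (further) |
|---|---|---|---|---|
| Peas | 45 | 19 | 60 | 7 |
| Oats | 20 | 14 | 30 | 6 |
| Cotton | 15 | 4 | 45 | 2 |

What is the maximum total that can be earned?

1585

Order all 6 blocks by rate: Peas/first 19 > Oats/first 14 > Peas/second 7 > Oats/second 6 > Cotton/first 4 > Cotton/second 2.
Fill Peas first block (45 at 19) ; 85 left.
Fill Oats first block (20 at 14) ; 65 left.
Fill Peas second block (60 at 7) ; 5 left.
Oats/second: +5 of 30 at 6; pool empty.
Total = 19×45 + 14×20 + 7×60 + 6×5 = 1585.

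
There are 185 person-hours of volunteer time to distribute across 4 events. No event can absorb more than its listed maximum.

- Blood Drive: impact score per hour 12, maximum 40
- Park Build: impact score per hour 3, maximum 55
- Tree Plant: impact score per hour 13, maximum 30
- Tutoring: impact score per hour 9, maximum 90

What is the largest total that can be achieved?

Highest impact score per hour first: Tree Plant 13 > Blood Drive 12 > Tutoring 9 > Park Build 3.
Tree Plant: +30 to 30 (cap) → 155 left.
Blood Drive takes 40 to reach its cap of 40 → 115 left.
Give Tutoring 90 to hit its cap of 90 → 25 left.
Only 25 left; Park Build takes them to reach 25.
Total = 12×40 + 3×25 + 13×30 + 9×90 = 1755.

1755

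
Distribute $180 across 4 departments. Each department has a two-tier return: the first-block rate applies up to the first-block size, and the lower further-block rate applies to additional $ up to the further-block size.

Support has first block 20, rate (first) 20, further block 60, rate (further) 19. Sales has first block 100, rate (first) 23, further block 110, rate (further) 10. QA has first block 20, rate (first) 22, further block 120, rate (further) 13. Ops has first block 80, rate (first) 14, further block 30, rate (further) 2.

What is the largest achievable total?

Treat each block as its own option and order by rate: Sales/tier1 23 > QA/tier1 22 > Support/tier1 20 > Support/tier2 19 > Ops/tier1 14 > QA/tier2 13 > Sales/tier2 10 > Ops/tier2 2.
Sales tier1 at 23: fill all 100 → 80 left.
QA/tier1 (22): +20 → 60 left.
Fill Support tier1 block (20 at 20) → 40 left.
40 remain; put them into Support tier2 at 19.
Total = 23×100 + 22×20 + 20×20 + 19×40 = 3900.

3900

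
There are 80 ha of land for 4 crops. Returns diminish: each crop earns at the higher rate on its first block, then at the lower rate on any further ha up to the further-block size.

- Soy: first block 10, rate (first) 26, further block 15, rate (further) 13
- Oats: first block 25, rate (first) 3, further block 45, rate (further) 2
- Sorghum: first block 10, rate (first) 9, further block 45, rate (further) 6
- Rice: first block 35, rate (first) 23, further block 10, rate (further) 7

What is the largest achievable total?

Order all 8 blocks by rate: Soy/T1 26 > Rice/T1 23 > Soy/T2 13 > Sorghum/T1 9 > Rice/T2 7 > Sorghum/T2 6 > Oats/T1 3 > Oats/T2 2.
Soy T1 at 26: fill all 10 ; 70 left.
Fill Rice T1 block (35 at 23) ; 35 left.
Soy T2 at 13: fill all 15 ; 20 left.
Fill Sorghum T1 block (10 at 9) ; 10 left.
Rice/T2 (7): +10 ; 0 left.
Total = 26×10 + 23×35 + 13×15 + 9×10 + 7×10 = 1420.

1420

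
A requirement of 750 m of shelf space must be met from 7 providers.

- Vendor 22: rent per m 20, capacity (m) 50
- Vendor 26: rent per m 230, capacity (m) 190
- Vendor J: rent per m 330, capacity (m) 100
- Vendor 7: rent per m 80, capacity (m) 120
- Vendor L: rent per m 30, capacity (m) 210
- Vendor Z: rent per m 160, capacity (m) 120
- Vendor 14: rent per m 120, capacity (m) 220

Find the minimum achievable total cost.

Fill from the cheapest provider first.
Vendor 22 at 20: take all 50 m — 700 still needed.
Vendor L at 30: take all 210 m — 490 still needed.
Vendor 7 (80): use full 120 — 370 m to go.
Take 220 from Vendor 14 at 120 — need 150 more.
Vendor Z (160): use full 120 — 30 m to go.
Take 30 from Vendor 26 at 230 to finish.
Vendor J: unused.
Cost = 50×20 + 210×30 + 120×80 + 220×120 + 120×160 + 30×230 = 69400.

69400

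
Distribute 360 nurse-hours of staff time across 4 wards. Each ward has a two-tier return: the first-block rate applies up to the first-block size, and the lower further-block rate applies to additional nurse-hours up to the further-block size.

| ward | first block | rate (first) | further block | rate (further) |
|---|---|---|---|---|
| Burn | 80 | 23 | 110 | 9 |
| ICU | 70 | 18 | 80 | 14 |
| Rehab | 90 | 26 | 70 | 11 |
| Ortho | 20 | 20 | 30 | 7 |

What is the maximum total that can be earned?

7180

Treat each block as its own option and order by rate: Rehab/T1 26 > Burn/T1 23 > Ortho/T1 20 > ICU/T1 18 > ICU/T2 14 > Rehab/T2 11 > Burn/T2 9 > Ortho/T2 7.
Rehab T1 at 26: fill all 90 ; 270 left.
Burn T1 at 23: fill all 80 ; 190 left.
Ortho T1 at 20: fill all 20 ; 170 left.
Fill ICU T1 block (70 at 18) ; 100 left.
ICU T2 at 14: fill all 80 ; 20 left.
20 remain; put them into Rehab T2 at 11.
Total = 26×90 + 23×80 + 20×20 + 18×70 + 14×80 + 11×20 = 7180.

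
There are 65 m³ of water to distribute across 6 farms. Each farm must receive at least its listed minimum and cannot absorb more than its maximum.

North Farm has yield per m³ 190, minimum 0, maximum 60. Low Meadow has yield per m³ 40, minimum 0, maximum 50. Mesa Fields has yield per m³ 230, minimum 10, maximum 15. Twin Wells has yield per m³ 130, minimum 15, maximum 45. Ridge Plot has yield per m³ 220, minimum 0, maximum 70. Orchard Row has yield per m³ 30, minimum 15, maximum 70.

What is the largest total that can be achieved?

Meeting every minimum uses 0+0+10+15+0+15 = 40 m³, leaving 25.
Order the farms by yield per m³: Mesa Fields 230 > Ridge Plot 220 > North Farm 190 > Twin Wells 130 > Low Meadow 40 > Orchard Row 30.
Give Mesa Fields 5 more to hit its cap of 15 ; 20 left.
Only 20 left; Ridge Plot takes them to reach 20.
Total = 230×15 + 130×15 + 220×20 + 30×15 = 10250.

10250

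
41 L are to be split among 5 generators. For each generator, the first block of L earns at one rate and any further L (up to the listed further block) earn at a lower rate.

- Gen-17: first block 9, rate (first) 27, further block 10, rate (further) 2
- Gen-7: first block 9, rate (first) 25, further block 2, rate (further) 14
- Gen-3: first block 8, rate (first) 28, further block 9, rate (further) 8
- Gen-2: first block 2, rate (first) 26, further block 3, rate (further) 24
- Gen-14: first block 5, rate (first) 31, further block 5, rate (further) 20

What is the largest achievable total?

Treat each block as its own option and order by rate: Gen-14/T1 31 > Gen-3/T1 28 > Gen-17/T1 27 > Gen-2/T1 26 > Gen-7/T1 25 > Gen-2/T2 24 > Gen-14/T2 20 > Gen-7/T2 14 > Gen-3/T2 8 > Gen-17/T2 2.
Fill Gen-14 T1 block (5 at 31) → 36 left.
Fill Gen-3 T1 block (8 at 28) → 28 left.
Gen-17 T1 at 27: fill all 9 → 19 left.
Gen-2/T1 (26): +2 → 17 left.
Fill Gen-7 T1 block (9 at 25) → 8 left.
Gen-2/T2 (24): +3 → 5 left.
Gen-14 T2 at 20: fill all 5 → 0 left.
Total = 31×5 + 28×8 + 27×9 + 26×2 + 25×9 + 24×3 + 20×5 = 1071.

1071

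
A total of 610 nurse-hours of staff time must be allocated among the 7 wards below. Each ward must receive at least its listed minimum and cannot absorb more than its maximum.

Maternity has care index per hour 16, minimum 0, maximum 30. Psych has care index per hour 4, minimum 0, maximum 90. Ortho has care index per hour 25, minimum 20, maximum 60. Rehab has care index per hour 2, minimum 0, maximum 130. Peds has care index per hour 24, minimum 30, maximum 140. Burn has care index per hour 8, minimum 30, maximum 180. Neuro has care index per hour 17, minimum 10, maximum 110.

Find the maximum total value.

9010

Meeting every minimum uses 0+0+20+0+30+30+10 = 90 nurse-hours, leaving 520.
Rank by care index per hour: Ortho 25 > Peds 24 > Neuro 17 > Maternity 16 > Burn 8 > Psych 4 > Rehab 2.
Ortho takes 40 more to reach its cap of 60 ; 480 left.
Give Peds 110 more to hit its cap of 140 ; 370 left.
Neuro: +100 to 110 (cap) ; 270 left.
Give Maternity 30 more to hit its cap of 30 ; 240 left.
Burn takes 150 more to reach its cap of 180 ; 90 left.
Give Psych 90 more to hit its cap of 90 ; 0 left.
Total = 16×30 + 4×90 + 25×60 + 24×140 + 8×180 + 17×110 = 9010.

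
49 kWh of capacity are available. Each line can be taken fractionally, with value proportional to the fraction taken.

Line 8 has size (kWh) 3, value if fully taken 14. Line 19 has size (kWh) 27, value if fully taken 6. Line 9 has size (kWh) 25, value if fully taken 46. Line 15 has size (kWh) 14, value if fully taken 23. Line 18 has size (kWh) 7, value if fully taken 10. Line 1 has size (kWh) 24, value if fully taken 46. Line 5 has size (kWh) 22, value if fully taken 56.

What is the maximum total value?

116

Best value per unit of size first: Line 8 14/3≈4.67, Line 5 56/22≈2.55, Line 1 46/24≈1.92, Line 9 46/25≈1.84, Line 15 23/14≈1.64, Line 18 10/7≈1.43, Line 19 6/27≈0.222.
Take all of Line 8 (3 kWh, value 14) → 46 kWh left.
Line 5: take in full, 22 kWh for value 56 → 24 left.
All 24 kWh of Line 1 fit (value 46) → 0 remain.
Total value = 116.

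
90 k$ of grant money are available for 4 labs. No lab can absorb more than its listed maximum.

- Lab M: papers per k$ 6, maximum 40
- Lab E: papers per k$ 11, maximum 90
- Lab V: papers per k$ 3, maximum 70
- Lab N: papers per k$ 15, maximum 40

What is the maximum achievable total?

Rank by papers per k$: Lab N 15 > Lab E 11 > Lab M 6 > Lab V 3.
Lab N takes 40 to reach its cap of 40 ; 50 left.
Only 50 left; Lab E takes them to reach 50.
Total = 11×50 + 15×40 = 1150.

1150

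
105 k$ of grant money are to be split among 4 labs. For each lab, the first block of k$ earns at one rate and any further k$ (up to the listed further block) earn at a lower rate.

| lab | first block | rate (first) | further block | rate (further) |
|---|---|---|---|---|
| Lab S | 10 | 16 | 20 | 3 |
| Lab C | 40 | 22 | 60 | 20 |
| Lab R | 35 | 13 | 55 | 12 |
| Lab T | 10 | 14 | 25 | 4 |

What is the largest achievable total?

2160

Rank every tier by rate: Lab C/T1 22 > Lab C/T2 20 > Lab S/T1 16 > Lab T/T1 14 > Lab R/T1 13 > Lab R/T2 12 > Lab T/T2 4 > Lab S/T2 3.
Lab C/T1 (22): +40 — 65 left.
Lab C/T2 (20): +60 — 5 left.
5 remain; put them into Lab S T1 at 16.
Total = 22×40 + 20×60 + 16×5 = 2160.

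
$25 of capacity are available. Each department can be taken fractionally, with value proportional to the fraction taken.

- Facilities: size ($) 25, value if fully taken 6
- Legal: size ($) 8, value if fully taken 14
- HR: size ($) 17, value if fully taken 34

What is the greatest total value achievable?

48

Rank by value-to-size ratio: HR 34/17≈2, Legal 14/8≈1.75, Facilities 6/25≈0.24.
Take all of HR (17 $, value 34) ; 8 $ left.
Take all of Legal (8 $, value 14) ; 0 $ left.
Total value = 48.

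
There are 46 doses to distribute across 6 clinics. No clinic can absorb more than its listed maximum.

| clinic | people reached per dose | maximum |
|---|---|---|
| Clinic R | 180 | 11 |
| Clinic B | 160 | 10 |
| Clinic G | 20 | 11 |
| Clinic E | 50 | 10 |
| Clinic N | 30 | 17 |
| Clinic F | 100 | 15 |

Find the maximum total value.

Order the clinics by people reached per dose: Clinic R 180 > Clinic B 160 > Clinic F 100 > Clinic E 50 > Clinic N 30 > Clinic G 20.
Clinic R: +11 to 11 (cap) — 35 left.
Clinic B: +10 to 10 (cap) — 25 left.
Clinic F takes 15 to reach its cap of 15 — 10 left.
Clinic E takes 10 to reach its cap of 10 — 0 left.
Total = 180×11 + 160×10 + 50×10 + 100×15 = 5580.

5580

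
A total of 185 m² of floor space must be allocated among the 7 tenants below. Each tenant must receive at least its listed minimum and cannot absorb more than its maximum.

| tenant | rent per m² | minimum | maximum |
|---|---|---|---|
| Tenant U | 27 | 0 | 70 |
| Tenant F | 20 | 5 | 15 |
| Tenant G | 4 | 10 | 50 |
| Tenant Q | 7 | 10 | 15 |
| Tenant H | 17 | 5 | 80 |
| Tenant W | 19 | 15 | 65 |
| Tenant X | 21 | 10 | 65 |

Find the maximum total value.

Meeting every minimum uses 0+5+10+10+5+15+10 = 55 m², leaving 130.
Rank by rent per m²: Tenant U 27 > Tenant X 21 > Tenant F 20 > Tenant W 19 > Tenant H 17 > Tenant Q 7 > Tenant G 4.
Tenant U: +70 to 70 (cap) — 60 left.
Tenant X: +55 to 65 (cap) — 5 left.
Tenant F: +5 (room for 10) → 10. Pool exhausted.
Total = 27×70 + 20×10 + 4×10 + 7×10 + 17×5 + 19×15 + 21×65 = 3935.

3935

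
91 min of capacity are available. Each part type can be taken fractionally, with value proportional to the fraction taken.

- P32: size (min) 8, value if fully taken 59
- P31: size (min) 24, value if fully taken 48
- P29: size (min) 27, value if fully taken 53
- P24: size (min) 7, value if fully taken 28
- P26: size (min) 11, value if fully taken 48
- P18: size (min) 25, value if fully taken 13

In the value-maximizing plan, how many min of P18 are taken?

14

Rank by value-to-size ratio: P32 59/8≈7.38, P26 48/11≈4.36, P24 28/7≈4, P31 48/24≈2, P29 53/27≈1.96, P18 13/25≈0.52.
All 8 min of P32 fit (value 59) → 83 remain.
P26: take in full, 11 min for value 48 → 72 left.
All 7 min of P24 fit (value 28) → 65 remain.
P31: take in full, 24 min for value 48 → 41 left.
P29: take in full, 27 min for value 53 → 14 left.
Fill the last 14 min with part of P18: 14/25 of it earns 7.28.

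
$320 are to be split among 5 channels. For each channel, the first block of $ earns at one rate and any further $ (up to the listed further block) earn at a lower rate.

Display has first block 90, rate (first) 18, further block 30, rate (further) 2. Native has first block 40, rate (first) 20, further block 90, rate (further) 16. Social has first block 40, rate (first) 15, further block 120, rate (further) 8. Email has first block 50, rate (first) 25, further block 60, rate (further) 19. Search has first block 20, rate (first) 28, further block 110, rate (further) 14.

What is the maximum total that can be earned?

Order all 10 blocks by rate: Search/T1 28 > Email/T1 25 > Native/T1 20 > Email/T2 19 > Display/T1 18 > Native/T2 16 > Social/T1 15 > Search/T2 14 > Social/T2 8 > Display/T2 2.
Search T1 at 28: fill all 20 — 300 left.
Fill Email T1 block (50 at 25) — 250 left.
Native/T1 (20): +40 — 210 left.
Email/T2 (19): +60 — 150 left.
Display/T1 (18): +90 — 60 left.
Native T2 at 16: only 60 left, fill 60.
Total = 28×20 + 25×50 + 20×40 + 19×60 + 18×90 + 16×60 = 6330.

6330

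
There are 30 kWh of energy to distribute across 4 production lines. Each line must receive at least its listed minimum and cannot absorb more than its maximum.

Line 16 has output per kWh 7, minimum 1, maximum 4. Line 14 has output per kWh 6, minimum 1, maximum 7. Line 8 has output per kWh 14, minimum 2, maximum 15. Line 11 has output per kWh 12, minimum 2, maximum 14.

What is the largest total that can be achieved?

Meeting every minimum uses 1+1+2+2 = 6 kWh, leaving 24.
Order the production lines by output per kWh: Line 8 14 > Line 11 12 > Line 16 7 > Line 14 6.
Give Line 8 13 more to hit its cap of 15 — 11 left.
Line 11: +11 (room for 12) → 13. Pool exhausted.
Total = 7×1 + 6×1 + 14×15 + 12×13 = 379.

379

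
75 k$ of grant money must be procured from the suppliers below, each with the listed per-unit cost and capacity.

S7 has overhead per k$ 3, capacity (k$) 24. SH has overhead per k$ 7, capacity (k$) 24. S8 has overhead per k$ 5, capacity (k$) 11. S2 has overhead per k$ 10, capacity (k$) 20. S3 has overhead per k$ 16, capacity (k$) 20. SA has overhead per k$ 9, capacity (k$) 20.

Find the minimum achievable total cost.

Use suppliers in increasing cost order.
Take 24 from S7 at 3 → need 51 more.
S8 at 5: take all 11 k$ → 40 still needed.
SH at 7: take all 24 k$ → 16 still needed.
SA at 9: take 16 of its 20 → requirement met.
S2, S3: unused.
Cost = 24×3 + 11×5 + 24×7 + 16×9 = 439.

439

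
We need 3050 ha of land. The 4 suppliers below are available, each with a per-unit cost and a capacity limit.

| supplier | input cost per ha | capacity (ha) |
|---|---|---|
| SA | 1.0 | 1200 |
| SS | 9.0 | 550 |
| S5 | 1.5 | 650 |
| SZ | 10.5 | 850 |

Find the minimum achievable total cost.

Use suppliers in increasing cost order.
Take 1200 from SA at 1.0 → need 1850 more.
Take 650 from S5 at 1.5 → need 1200 more.
SS (9.0): use full 550 → 650 ha to go.
Take 650 from SZ at 10.5 to finish.
Cost = 1200×1.0 + 650×1.5 + 550×9.0 + 650×10.5 = 13950.

13950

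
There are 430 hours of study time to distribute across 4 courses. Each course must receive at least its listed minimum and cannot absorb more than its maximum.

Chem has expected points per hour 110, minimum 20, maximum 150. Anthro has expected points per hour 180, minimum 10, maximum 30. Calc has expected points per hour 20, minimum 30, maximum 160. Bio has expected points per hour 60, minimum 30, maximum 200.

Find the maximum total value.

34900

Meeting every minimum uses 20+10+30+30 = 90 hours, leaving 340.
Highest expected points per hour first: Anthro 180 > Chem 110 > Bio 60 > Calc 20.
Anthro: +20 to 30 (cap) → 320 left.
Chem: +130 to 150 (cap) → 190 left.
Bio: +170 to 200 (cap) → 20 left.
Calc has room for 130 more but only 20 remain, so it gets 50.
Total = 110×150 + 180×30 + 20×50 + 60×200 = 34900.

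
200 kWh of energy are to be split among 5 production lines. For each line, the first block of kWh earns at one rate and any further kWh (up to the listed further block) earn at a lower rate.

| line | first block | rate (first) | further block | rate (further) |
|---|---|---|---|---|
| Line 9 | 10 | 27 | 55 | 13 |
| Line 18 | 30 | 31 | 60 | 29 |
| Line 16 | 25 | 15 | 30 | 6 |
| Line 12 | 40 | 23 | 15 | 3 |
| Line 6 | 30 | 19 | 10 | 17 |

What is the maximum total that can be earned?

4900

Rank every tier by rate: Line 18/first 31 > Line 18/second 29 > Line 9/first 27 > Line 12/first 23 > Line 6/first 19 > Line 6/second 17 > Line 16/first 15 > Line 9/second 13 > Line 16/second 6 > Line 12/second 3.
Fill Line 18 first block (30 at 31) ; 170 left.
Fill Line 18 second block (60 at 29) ; 110 left.
Fill Line 9 first block (10 at 27) ; 100 left.
Line 12/first (23): +40 ; 60 left.
Line 6 first at 19: fill all 30 ; 30 left.
Line 6/second (17): +10 ; 20 left.
20 remain; put them into Line 16 first at 15.
Total = 31×30 + 29×60 + 27×10 + 23×40 + 19×30 + 17×10 + 15×20 = 4900.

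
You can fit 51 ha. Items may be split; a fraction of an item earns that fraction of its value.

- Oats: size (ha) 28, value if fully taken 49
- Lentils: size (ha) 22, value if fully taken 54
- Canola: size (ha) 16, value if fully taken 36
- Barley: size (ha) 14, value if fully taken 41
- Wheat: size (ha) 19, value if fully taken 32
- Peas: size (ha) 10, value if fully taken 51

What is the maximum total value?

Best value per unit of size first: Peas 51/10≈5.1, Barley 41/14≈2.93, Lentils 54/22≈2.45, Canola 36/16≈2.25, Oats 49/28≈1.75, Wheat 32/19≈1.68.
Peas: take in full, 10 ha for value 51 ; 41 left.
Barley: take in full, 14 ha for value 41 ; 27 left.
Take all of Lentils (22 ha, value 54) ; 5 ha left.
Fill the last 5 ha with part of Canola: 5/16 of it earns 11.25.
Total value = 157.25.

157.25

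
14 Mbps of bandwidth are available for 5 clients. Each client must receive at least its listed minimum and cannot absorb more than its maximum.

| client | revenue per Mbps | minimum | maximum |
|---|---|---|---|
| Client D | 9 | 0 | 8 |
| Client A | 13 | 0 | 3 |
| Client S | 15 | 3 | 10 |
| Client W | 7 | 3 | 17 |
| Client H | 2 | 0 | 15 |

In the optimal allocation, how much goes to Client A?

Meeting every minimum uses 0+0+3+3+0 = 6 Mbps, leaving 8.
Rank by revenue per Mbps: Client S 15 > Client A 13 > Client D 9 > Client W 7 > Client H 2.
Client S takes 7 more to reach its cap of 10 → 1 left.
Client A: +1 (room for 3) → 1. Pool exhausted.

1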